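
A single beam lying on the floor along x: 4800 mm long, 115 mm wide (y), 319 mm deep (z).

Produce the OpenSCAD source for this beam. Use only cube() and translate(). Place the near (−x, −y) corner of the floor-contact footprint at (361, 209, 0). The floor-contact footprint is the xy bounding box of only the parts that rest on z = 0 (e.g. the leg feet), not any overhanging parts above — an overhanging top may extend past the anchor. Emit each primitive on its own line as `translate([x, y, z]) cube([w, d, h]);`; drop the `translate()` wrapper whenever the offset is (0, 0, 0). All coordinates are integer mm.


translate([361, 209, 0]) cube([4800, 115, 319]);


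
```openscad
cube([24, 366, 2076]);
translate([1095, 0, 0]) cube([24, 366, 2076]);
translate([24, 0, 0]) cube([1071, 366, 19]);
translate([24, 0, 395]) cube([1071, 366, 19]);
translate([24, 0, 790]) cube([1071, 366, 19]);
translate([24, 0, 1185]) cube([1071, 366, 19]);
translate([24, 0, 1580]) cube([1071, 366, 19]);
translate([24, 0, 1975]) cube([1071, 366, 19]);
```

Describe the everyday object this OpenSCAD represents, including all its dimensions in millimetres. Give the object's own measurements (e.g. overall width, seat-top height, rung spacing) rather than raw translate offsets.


An open bookshelf. Two side panels, each 24 mm thick, 366 mm deep and 2076 mm tall, stand 1119 mm apart (outside-to-outside). Between them sit 6 shelves, each 19 mm thick and 366 mm deep, spanning the full gap between the sides. The bottom shelf rests on the floor (its underside at z = 0) and the clear gap between one shelf's top and the next shelf's underside is 376 mm.


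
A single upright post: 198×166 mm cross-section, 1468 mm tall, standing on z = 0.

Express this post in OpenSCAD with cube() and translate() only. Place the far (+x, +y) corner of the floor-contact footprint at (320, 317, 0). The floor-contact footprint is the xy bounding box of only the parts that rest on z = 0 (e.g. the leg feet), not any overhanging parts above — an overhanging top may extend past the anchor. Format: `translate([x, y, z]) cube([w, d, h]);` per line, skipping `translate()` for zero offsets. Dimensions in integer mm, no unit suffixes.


translate([122, 151, 0]) cube([198, 166, 1468]);


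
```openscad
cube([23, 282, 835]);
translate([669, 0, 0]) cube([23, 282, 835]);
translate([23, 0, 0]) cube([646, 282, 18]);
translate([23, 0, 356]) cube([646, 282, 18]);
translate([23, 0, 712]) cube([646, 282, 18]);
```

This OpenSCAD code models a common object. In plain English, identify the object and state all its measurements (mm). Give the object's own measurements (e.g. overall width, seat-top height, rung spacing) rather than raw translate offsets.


An open bookshelf. Two side panels, each 23 mm thick, 282 mm deep and 835 mm tall, stand 692 mm apart (outside-to-outside). Between them sit 3 shelves, each 18 mm thick and 282 mm deep, spanning the full gap between the sides. The bottom shelf rests on the floor (its underside at z = 0) and the clear gap between one shelf's top and the next shelf's underside is 338 mm.


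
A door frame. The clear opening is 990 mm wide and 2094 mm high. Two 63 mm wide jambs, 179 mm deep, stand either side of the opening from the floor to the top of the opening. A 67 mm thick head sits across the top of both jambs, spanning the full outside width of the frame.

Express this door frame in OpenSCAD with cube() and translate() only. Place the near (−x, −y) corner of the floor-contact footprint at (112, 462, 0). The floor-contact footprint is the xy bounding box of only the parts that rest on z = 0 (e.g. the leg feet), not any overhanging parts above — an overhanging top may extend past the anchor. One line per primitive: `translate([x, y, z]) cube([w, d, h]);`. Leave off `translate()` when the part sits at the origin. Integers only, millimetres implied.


translate([112, 462, 0]) cube([63, 179, 2094]);
translate([1165, 462, 0]) cube([63, 179, 2094]);
translate([112, 462, 2094]) cube([1116, 179, 67]);


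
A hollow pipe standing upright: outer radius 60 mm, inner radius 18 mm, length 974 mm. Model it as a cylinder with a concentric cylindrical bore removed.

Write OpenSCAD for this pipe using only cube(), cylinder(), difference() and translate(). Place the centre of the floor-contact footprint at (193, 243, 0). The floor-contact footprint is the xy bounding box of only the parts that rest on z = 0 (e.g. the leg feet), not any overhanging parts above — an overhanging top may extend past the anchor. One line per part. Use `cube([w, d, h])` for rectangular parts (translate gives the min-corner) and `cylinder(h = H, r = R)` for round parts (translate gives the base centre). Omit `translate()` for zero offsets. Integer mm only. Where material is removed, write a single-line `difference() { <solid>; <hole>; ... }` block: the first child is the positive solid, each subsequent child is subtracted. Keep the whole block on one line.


difference() { translate([193, 243, 0]) cylinder(h = 974, r = 60); translate([193, 243, 0]) cylinder(h = 974, r = 18); }


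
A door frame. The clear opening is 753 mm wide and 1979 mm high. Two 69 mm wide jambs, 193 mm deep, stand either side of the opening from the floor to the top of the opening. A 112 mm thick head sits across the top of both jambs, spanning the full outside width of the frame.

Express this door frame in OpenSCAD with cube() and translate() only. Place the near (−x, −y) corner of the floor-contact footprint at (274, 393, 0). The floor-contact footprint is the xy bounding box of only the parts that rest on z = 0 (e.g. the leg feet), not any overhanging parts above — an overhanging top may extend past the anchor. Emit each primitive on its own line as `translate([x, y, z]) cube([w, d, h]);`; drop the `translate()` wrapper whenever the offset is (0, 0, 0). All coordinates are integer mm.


translate([274, 393, 0]) cube([69, 193, 1979]);
translate([1096, 393, 0]) cube([69, 193, 1979]);
translate([274, 393, 1979]) cube([891, 193, 112]);


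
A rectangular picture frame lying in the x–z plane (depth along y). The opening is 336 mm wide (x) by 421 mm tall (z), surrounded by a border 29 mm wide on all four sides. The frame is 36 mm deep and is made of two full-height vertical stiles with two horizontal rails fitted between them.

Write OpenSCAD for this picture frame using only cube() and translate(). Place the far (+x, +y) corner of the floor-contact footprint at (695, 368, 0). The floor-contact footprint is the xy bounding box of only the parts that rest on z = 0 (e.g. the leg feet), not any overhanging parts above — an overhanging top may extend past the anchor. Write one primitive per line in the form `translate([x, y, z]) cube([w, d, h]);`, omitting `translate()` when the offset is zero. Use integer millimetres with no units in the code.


translate([301, 332, 0]) cube([29, 36, 479]);
translate([666, 332, 0]) cube([29, 36, 479]);
translate([330, 332, 0]) cube([336, 36, 29]);
translate([330, 332, 450]) cube([336, 36, 29]);


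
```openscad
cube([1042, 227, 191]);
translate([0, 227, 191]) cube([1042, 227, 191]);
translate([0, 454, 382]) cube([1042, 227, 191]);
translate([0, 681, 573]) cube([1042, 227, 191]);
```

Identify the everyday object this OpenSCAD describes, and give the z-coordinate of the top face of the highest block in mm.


A staircase. The total rise is 764 mm.

4 identical blocks, each offset up and back from the previous — a staircase. Each step is 191 mm tall and there are 4 of them, so the total rise is 4 × 191 = 764 mm.


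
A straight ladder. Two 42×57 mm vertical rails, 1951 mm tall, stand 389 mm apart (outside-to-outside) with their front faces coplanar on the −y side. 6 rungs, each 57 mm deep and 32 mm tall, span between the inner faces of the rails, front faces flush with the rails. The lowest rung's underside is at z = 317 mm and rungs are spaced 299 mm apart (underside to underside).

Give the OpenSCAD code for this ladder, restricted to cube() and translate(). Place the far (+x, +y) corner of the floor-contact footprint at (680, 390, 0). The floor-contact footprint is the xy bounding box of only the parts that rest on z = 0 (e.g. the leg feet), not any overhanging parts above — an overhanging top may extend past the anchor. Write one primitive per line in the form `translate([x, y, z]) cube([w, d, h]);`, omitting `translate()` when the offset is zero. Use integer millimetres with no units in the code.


// rung span = 389 - 2*42 = 305
// rung[k] z = 317 + k*299
translate([291, 333, 0]) cube([42, 57, 1951]);
translate([638, 333, 0]) cube([42, 57, 1951]);
translate([333, 333, 317]) cube([305, 57, 32]);
translate([333, 333, 616]) cube([305, 57, 32]);
translate([333, 333, 915]) cube([305, 57, 32]);
translate([333, 333, 1214]) cube([305, 57, 32]);
translate([333, 333, 1513]) cube([305, 57, 32]);
translate([333, 333, 1812]) cube([305, 57, 32]);


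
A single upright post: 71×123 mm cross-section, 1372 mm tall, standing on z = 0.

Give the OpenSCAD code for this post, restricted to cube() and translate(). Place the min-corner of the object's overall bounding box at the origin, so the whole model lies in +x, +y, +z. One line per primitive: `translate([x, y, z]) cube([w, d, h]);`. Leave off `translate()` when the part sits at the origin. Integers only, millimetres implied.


cube([71, 123, 1372]);


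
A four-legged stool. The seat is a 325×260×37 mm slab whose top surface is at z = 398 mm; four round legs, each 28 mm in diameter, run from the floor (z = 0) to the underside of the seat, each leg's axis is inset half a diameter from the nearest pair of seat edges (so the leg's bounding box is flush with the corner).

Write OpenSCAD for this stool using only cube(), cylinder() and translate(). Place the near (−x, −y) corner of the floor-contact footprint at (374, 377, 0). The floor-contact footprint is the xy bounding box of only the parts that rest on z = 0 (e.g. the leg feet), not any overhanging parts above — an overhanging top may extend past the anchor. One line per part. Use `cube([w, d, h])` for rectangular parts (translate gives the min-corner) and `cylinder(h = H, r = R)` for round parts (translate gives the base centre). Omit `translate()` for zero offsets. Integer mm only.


translate([374, 377, 361]) cube([325, 260, 37]);
translate([388, 391, 0]) cylinder(h = 361, r = 14);
translate([685, 391, 0]) cylinder(h = 361, r = 14);
translate([388, 623, 0]) cylinder(h = 361, r = 14);
translate([685, 623, 0]) cylinder(h = 361, r = 14);


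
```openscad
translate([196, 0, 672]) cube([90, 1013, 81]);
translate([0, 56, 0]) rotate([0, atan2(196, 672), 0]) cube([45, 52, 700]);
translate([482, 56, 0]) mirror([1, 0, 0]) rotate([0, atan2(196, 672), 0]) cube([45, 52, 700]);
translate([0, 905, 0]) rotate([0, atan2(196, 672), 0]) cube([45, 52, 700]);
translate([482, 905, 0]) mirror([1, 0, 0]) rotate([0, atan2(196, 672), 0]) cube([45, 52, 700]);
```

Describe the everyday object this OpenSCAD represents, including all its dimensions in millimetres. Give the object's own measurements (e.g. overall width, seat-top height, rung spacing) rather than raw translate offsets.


A sawhorse. A 90×1013×81 mm beam (x, y, z) sits on two A-frame leg pairs. Each pair is two raked legs of 45×52 mm section (52 mm along y) splaying symmetrically in x. Each leg rises 672 mm vertically over 196 mm of horizontal reach and is 700 mm long along its own axis. Every leg's outer bottom edge rests on the floor and its outer top edge meets a bottom edge of the beam — the left legs (tilting toward +x) meet the beam's −x bottom edge, the right legs (their mirror images, tilting toward −x) meet its +x bottom edge — so the leg tops tuck under the beam, the beam's underside is 672 mm above the floor, and the feet are 482 mm apart outside-to-outside with the beam centred between them. The two leg pairs are set in 56 mm from either end of the beam.


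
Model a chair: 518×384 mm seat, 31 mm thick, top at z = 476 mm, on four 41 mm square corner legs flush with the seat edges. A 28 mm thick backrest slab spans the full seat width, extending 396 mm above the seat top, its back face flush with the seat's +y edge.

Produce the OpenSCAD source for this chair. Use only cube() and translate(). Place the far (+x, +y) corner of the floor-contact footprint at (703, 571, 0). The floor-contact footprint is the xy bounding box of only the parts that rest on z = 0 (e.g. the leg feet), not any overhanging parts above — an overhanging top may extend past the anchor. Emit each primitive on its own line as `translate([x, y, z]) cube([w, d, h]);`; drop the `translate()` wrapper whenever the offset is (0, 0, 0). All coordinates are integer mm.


translate([185, 187, 445]) cube([518, 384, 31]);
translate([185, 187, 0]) cube([41, 41, 445]);
translate([662, 187, 0]) cube([41, 41, 445]);
translate([185, 530, 0]) cube([41, 41, 445]);
translate([662, 530, 0]) cube([41, 41, 445]);
translate([185, 543, 476]) cube([518, 28, 396]);


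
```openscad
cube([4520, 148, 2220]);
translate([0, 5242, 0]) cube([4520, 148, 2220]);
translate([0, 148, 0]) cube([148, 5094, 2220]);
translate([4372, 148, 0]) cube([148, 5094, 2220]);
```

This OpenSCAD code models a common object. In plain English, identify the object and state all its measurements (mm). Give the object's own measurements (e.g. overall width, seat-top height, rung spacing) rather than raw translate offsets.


The wall frame of a small rectangular building: four walls, each 2220 mm tall and 148 mm thick, enclosing a footprint 4520 mm (x) by 5390 mm (y) outside-to-outside, with no floor or roof. The front and back walls (the −y and +y sides) span the full width; the two side walls fit between them.


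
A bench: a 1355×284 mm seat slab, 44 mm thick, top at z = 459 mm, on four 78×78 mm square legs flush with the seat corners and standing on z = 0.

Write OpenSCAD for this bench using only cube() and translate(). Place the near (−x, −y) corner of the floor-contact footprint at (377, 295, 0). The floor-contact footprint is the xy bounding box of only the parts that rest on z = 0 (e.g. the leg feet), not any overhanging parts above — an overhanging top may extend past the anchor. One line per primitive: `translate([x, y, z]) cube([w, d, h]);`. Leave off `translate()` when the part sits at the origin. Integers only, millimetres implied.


translate([377, 295, 415]) cube([1355, 284, 44]);
translate([377, 295, 0]) cube([78, 78, 415]);
translate([377, 501, 0]) cube([78, 78, 415]);
translate([1654, 295, 0]) cube([78, 78, 415]);
translate([1654, 501, 0]) cube([78, 78, 415]);


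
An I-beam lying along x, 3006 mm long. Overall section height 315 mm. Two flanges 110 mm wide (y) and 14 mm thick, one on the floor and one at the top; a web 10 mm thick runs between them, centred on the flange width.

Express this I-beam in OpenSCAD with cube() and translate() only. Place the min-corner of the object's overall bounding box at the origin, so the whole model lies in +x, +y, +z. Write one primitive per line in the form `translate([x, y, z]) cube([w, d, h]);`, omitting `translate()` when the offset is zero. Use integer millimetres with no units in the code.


cube([3006, 110, 14]);
translate([0, 50, 14]) cube([3006, 10, 287]);
translate([0, 0, 301]) cube([3006, 110, 14]);


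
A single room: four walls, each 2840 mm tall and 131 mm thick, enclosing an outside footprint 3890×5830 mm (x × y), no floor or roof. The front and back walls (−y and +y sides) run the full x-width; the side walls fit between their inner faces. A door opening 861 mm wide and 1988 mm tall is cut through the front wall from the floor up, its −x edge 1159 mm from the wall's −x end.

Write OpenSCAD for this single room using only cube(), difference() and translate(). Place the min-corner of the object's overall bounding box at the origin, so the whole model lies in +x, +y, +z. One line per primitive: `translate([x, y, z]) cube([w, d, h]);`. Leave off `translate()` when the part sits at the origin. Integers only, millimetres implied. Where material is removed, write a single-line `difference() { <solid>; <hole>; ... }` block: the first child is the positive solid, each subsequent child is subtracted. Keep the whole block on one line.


difference() { cube([3890, 131, 2840]); translate([1159, 0, 0]) cube([861, 131, 1988]); }
translate([0, 5699, 0]) cube([3890, 131, 2840]);
translate([0, 131, 0]) cube([131, 5568, 2840]);
translate([3759, 131, 0]) cube([131, 5568, 2840]);


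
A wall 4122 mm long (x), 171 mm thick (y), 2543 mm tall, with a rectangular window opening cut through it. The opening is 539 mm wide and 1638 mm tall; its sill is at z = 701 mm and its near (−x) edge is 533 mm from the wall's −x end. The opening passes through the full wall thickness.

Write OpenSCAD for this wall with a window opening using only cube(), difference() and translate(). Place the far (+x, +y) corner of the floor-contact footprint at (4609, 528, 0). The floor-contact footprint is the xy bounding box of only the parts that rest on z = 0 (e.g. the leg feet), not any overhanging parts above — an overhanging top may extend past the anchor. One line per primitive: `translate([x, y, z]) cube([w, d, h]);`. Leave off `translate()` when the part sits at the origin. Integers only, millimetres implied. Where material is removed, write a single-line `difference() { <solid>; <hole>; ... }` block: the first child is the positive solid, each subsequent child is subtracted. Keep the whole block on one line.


difference() { translate([487, 357, 0]) cube([4122, 171, 2543]); translate([1020, 357, 701]) cube([539, 171, 1638]); }


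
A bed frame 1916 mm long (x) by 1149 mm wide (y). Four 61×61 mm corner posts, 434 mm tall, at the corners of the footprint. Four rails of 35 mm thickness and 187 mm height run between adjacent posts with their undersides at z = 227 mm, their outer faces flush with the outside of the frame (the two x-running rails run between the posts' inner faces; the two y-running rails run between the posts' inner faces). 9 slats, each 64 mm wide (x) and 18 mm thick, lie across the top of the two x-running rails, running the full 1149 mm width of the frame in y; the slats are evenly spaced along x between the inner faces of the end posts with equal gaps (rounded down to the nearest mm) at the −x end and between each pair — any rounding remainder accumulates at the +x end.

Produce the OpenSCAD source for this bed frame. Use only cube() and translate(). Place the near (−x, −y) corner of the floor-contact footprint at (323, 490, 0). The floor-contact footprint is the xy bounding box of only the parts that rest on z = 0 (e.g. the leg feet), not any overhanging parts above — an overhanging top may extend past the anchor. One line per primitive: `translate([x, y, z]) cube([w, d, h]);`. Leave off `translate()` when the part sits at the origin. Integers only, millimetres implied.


translate([323, 490, 0]) cube([61, 61, 434]);
translate([323, 1578, 0]) cube([61, 61, 434]);
translate([2178, 490, 0]) cube([61, 61, 434]);
translate([2178, 1578, 0]) cube([61, 61, 434]);
translate([384, 490, 227]) cube([1794, 35, 187]);
translate([384, 1604, 227]) cube([1794, 35, 187]);
translate([323, 551, 227]) cube([35, 1027, 187]);
translate([2204, 551, 227]) cube([35, 1027, 187]);
translate([505, 490, 414]) cube([64, 1149, 18]);
translate([690, 490, 414]) cube([64, 1149, 18]);
translate([875, 490, 414]) cube([64, 1149, 18]);
translate([1060, 490, 414]) cube([64, 1149, 18]);
translate([1245, 490, 414]) cube([64, 1149, 18]);
translate([1430, 490, 414]) cube([64, 1149, 18]);
translate([1615, 490, 414]) cube([64, 1149, 18]);
translate([1800, 490, 414]) cube([64, 1149, 18]);
translate([1985, 490, 414]) cube([64, 1149, 18]);


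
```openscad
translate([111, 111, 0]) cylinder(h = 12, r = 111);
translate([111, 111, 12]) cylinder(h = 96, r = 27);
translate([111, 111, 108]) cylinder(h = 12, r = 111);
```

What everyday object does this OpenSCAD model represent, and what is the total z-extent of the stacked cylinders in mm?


A spool. The overall height is 120 mm.

Three coaxial cylinders, large–small–large — a spool. Two 12 mm flanges and a 96 mm core give 12 + 96 + 12 = 120 mm.


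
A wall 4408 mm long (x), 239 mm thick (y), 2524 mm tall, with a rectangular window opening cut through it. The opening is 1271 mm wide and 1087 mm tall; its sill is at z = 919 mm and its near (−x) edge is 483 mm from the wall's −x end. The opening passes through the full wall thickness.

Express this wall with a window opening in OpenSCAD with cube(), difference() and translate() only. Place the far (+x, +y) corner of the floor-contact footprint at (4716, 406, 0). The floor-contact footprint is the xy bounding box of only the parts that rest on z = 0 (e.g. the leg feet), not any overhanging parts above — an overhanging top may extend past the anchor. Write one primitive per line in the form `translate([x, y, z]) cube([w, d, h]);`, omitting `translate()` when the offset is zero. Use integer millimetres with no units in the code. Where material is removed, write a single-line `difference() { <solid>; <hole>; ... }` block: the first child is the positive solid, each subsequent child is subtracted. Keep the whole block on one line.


difference() { translate([308, 167, 0]) cube([4408, 239, 2524]); translate([791, 167, 919]) cube([1271, 239, 1087]); }


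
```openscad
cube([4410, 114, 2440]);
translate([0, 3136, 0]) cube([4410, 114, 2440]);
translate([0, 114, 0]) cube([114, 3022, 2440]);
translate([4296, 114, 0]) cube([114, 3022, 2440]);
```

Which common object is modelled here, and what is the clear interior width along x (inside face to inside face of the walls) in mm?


A house (or room) frame. The interior width is 4182 mm.

Four 2440 mm walls enclosing a rectangle with no floor or roof — a room or house frame. Outside width is 4410 mm and wall thickness is 114 mm, so the interior width is 4410 − 2 × 114 = 4182 mm.


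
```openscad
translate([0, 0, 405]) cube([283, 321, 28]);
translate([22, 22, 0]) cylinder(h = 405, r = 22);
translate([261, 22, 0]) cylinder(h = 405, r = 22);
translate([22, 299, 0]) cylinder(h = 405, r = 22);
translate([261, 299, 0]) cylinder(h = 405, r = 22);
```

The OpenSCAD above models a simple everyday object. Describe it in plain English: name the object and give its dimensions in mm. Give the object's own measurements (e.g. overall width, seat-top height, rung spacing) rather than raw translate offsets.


A simple wooden stool: a rectangular seat 283 mm (x) by 321 mm (y), 28 mm thick, top face at z = 433 mm, on four round legs, each 44 mm in diameter. The legs rest on z = 0, each leg's axis is inset half a diameter from the nearest pair of seat edges (so the leg's bounding box is flush with the corner).


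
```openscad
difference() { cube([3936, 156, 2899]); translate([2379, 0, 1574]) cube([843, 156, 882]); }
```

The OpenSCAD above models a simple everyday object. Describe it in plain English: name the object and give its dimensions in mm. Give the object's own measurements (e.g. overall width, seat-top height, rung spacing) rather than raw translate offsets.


A wall 3936 mm long (x), 156 mm thick (y), 2899 mm tall, with a rectangular window opening cut through it. The opening is 843 mm wide and 882 mm tall; its sill is at z = 1574 mm and its near (−x) edge is 2379 mm from the wall's −x end. The opening passes through the full wall thickness.


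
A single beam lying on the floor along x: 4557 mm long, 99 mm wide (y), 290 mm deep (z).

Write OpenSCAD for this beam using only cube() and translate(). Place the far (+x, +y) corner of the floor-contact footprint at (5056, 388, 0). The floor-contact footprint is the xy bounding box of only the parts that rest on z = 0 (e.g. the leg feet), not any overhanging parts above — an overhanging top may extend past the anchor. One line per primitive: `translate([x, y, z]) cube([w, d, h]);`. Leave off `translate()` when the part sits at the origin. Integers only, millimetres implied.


translate([499, 289, 0]) cube([4557, 99, 290]);


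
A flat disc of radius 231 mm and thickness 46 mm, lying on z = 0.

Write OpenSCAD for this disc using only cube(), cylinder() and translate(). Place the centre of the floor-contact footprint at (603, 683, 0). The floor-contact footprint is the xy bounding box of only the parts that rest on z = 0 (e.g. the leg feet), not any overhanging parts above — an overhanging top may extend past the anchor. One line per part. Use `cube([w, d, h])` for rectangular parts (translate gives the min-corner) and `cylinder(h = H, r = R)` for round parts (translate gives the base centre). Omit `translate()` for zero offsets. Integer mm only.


translate([603, 683, 0]) cylinder(h = 46, r = 231);


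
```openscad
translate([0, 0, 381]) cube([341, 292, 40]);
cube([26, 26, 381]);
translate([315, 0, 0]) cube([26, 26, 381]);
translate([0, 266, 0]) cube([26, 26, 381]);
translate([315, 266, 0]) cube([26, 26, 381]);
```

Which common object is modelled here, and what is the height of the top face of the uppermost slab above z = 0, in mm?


A stool. The seat height is 421 mm.

A 341×292×40 slab at z = 381 on four corner posts — a stool. The seat top is 381 + 40 = 421 mm.


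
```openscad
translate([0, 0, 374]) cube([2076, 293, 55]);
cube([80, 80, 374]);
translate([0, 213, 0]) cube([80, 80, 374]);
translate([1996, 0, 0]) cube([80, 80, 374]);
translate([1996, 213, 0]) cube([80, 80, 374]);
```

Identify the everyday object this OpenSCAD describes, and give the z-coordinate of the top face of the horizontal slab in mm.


A bench. The seat-top height is 429 mm.

A long slab on four corner posts — a bench. The slab sits at z = 374 with thickness 55, so the top is 374 + 55 = 429 mm.


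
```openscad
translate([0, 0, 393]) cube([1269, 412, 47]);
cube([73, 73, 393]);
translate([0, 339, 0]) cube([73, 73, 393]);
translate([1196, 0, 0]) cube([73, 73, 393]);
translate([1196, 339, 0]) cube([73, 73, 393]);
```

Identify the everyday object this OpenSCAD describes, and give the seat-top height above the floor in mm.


A bench. The seat-top height is 440 mm.

A long slab on four corner posts — a bench. The slab sits at z = 393 with thickness 47, so the top is 393 + 47 = 440 mm.


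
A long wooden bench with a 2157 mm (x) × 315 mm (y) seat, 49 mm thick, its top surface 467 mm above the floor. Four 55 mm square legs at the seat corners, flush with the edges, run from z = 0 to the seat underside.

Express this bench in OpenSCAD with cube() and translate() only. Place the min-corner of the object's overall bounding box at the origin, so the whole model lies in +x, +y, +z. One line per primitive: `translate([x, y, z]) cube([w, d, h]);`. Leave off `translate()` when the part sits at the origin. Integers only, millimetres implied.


translate([0, 0, 418]) cube([2157, 315, 49]);
cube([55, 55, 418]);
translate([0, 260, 0]) cube([55, 55, 418]);
translate([2102, 0, 0]) cube([55, 55, 418]);
translate([2102, 260, 0]) cube([55, 55, 418]);


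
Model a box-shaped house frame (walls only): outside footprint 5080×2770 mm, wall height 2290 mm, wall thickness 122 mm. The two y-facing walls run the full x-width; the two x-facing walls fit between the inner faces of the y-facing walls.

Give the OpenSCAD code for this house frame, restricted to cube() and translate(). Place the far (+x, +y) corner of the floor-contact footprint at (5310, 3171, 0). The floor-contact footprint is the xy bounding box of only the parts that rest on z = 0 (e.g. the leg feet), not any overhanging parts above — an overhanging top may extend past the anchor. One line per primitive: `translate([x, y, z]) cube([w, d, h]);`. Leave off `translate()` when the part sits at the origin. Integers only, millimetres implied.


translate([230, 401, 0]) cube([5080, 122, 2290]);
translate([230, 3049, 0]) cube([5080, 122, 2290]);
translate([230, 523, 0]) cube([122, 2526, 2290]);
translate([5188, 523, 0]) cube([122, 2526, 2290]);


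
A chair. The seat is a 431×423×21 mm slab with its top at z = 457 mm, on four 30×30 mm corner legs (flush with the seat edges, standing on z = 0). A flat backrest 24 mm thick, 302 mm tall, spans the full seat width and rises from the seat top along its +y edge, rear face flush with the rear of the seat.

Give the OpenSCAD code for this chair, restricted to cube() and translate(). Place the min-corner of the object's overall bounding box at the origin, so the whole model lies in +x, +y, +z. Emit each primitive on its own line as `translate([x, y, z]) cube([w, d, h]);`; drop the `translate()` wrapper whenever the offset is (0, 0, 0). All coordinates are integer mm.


// leg_h = 457 - 21 = 436
translate([0, 0, 436]) cube([431, 423, 21]);
cube([30, 30, 436]);
translate([401, 0, 0]) cube([30, 30, 436]);
translate([0, 393, 0]) cube([30, 30, 436]);
translate([401, 393, 0]) cube([30, 30, 436]);
translate([0, 399, 457]) cube([431, 24, 302]);


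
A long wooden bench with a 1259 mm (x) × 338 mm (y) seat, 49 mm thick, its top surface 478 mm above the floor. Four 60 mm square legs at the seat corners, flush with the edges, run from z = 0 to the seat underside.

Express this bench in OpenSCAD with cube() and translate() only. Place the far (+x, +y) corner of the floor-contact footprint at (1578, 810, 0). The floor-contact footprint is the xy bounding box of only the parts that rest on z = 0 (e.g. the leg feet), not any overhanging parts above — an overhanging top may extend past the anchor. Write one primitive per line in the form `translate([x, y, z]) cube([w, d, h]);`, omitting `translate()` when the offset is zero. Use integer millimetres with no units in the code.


translate([319, 472, 429]) cube([1259, 338, 49]);
translate([319, 472, 0]) cube([60, 60, 429]);
translate([319, 750, 0]) cube([60, 60, 429]);
translate([1518, 472, 0]) cube([60, 60, 429]);
translate([1518, 750, 0]) cube([60, 60, 429]);


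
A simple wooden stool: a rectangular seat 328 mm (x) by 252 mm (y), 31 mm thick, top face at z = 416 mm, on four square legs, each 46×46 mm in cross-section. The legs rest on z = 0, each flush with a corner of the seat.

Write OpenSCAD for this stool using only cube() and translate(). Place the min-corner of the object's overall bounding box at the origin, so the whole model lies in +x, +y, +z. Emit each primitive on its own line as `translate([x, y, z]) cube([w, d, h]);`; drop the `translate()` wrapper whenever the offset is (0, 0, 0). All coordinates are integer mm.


translate([0, 0, 385]) cube([328, 252, 31]);
cube([46, 46, 385]);
translate([282, 0, 0]) cube([46, 46, 385]);
translate([0, 206, 0]) cube([46, 46, 385]);
translate([282, 206, 0]) cube([46, 46, 385]);


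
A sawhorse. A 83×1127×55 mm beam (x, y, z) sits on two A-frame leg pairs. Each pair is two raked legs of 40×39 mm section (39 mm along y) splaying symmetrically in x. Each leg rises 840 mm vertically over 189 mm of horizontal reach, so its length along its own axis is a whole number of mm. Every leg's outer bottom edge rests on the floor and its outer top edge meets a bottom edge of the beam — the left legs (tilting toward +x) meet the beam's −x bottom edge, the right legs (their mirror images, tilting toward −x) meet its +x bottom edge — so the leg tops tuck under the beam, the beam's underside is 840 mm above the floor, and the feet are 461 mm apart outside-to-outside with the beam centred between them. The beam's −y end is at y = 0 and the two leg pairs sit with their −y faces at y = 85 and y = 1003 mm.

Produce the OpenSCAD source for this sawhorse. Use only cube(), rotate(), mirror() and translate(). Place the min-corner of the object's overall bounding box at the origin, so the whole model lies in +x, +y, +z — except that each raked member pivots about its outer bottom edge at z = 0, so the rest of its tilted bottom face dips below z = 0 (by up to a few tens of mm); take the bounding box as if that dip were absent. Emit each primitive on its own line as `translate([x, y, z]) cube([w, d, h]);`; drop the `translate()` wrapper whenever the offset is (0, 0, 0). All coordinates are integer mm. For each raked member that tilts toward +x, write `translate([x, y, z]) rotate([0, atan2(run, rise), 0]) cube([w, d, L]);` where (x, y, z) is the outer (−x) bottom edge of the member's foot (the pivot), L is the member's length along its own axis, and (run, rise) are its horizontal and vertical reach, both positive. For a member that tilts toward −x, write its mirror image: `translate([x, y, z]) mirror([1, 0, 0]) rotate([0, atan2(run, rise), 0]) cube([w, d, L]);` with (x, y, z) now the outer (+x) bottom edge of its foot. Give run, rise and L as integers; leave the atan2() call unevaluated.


translate([189, 0, 840]) cube([83, 1127, 55]);
translate([0, 85, 0]) rotate([0, atan2(189, 840), 0]) cube([40, 39, 861]);
translate([461, 85, 0]) mirror([1, 0, 0]) rotate([0, atan2(189, 840), 0]) cube([40, 39, 861]);
translate([0, 1003, 0]) rotate([0, atan2(189, 840), 0]) cube([40, 39, 861]);
translate([461, 1003, 0]) mirror([1, 0, 0]) rotate([0, atan2(189, 840), 0]) cube([40, 39, 861]);


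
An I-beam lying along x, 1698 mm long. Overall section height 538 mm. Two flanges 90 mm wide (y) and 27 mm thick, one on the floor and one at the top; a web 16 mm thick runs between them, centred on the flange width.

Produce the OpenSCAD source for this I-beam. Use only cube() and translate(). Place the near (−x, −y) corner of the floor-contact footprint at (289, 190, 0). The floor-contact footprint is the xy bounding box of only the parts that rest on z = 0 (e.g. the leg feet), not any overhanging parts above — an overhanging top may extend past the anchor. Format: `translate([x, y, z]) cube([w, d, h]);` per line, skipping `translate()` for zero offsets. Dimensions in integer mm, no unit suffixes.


translate([289, 190, 0]) cube([1698, 90, 27]);
translate([289, 227, 27]) cube([1698, 16, 484]);
translate([289, 190, 511]) cube([1698, 90, 27]);


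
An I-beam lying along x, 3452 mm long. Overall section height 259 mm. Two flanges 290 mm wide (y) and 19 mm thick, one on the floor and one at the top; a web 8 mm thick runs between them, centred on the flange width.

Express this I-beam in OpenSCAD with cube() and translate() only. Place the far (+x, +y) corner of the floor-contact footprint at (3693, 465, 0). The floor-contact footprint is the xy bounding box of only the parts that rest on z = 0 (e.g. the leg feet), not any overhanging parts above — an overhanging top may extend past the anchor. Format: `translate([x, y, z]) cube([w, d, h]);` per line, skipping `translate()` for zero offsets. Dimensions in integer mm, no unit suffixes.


translate([241, 175, 0]) cube([3452, 290, 19]);
translate([241, 316, 19]) cube([3452, 8, 221]);
translate([241, 175, 240]) cube([3452, 290, 19]);


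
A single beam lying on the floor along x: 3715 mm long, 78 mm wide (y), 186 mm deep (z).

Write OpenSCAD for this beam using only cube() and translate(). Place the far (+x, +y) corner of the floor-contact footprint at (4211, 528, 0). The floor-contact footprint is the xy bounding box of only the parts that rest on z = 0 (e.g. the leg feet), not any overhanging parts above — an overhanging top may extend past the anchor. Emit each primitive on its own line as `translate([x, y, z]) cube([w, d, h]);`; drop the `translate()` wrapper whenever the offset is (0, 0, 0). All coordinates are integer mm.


translate([496, 450, 0]) cube([3715, 78, 186]);


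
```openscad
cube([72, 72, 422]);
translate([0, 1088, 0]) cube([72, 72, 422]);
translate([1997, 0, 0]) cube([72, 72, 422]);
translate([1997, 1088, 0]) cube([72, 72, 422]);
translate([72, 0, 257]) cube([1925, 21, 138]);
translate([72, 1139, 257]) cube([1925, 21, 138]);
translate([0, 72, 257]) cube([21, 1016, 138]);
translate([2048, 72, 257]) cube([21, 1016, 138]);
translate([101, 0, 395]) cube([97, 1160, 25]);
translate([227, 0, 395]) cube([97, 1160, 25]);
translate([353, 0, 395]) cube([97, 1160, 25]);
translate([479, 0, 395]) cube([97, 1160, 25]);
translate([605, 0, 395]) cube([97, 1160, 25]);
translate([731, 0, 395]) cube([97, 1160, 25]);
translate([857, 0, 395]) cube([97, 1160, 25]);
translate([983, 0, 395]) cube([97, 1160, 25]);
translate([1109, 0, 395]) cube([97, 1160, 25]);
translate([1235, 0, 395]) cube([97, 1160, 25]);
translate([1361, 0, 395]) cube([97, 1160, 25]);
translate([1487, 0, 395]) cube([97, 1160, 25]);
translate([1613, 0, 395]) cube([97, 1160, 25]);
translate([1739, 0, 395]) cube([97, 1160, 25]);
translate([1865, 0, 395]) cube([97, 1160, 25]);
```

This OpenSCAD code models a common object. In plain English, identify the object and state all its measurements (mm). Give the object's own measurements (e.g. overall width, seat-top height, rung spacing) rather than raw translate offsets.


A bed frame 2069 mm long (x) by 1160 mm wide (y). Four 72×72 mm corner posts, 422 mm tall, at the corners of the footprint. Four rails of 21 mm thickness and 138 mm height run between adjacent posts with their undersides at z = 257 mm, their outer faces flush with the outside of the frame (the two x-running rails run between the posts' inner faces; the two y-running rails run between the posts' inner faces). 15 slats, each 97 mm wide (x) and 25 mm thick, lie across the top of the two x-running rails, running the full 1160 mm width of the frame in y; along x they sit between the end posts with a 29 mm gap after the −x posts and between neighbouring slats, leaving 35 mm before the +x posts.


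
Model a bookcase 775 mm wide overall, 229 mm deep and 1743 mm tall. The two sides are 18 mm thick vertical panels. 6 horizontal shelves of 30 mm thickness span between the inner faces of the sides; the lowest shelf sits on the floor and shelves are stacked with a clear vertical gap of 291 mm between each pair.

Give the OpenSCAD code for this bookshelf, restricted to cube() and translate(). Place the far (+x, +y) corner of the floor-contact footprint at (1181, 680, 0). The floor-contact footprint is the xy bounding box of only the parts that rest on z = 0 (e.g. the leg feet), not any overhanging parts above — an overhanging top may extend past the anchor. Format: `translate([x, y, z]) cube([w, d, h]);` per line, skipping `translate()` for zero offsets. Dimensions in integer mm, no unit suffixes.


translate([406, 451, 0]) cube([18, 229, 1743]);
translate([1163, 451, 0]) cube([18, 229, 1743]);
translate([424, 451, 0]) cube([739, 229, 30]);
translate([424, 451, 321]) cube([739, 229, 30]);
translate([424, 451, 642]) cube([739, 229, 30]);
translate([424, 451, 963]) cube([739, 229, 30]);
translate([424, 451, 1284]) cube([739, 229, 30]);
translate([424, 451, 1605]) cube([739, 229, 30]);


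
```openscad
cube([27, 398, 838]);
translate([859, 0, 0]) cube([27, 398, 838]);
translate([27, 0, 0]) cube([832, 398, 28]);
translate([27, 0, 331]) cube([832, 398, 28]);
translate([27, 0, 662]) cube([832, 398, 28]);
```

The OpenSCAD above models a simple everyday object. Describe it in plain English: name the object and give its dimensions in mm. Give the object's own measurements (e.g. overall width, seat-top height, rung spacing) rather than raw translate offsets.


An open bookshelf. Two side panels, each 27 mm thick, 398 mm deep and 838 mm tall, stand 886 mm apart (outside-to-outside). Between them sit 3 shelves, each 28 mm thick and 398 mm deep, spanning the full gap between the sides. The bottom shelf rests on the floor (its underside at z = 0) and the clear gap between one shelf's top and the next shelf's underside is 303 mm.


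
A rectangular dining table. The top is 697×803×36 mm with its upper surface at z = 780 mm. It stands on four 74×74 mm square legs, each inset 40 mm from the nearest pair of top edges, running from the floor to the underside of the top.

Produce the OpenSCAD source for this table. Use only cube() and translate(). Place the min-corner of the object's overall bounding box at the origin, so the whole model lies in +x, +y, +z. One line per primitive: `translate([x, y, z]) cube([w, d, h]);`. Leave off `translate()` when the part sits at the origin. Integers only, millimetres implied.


// leg_h = 780 - 36 = 744
translate([0, 0, 744]) cube([697, 803, 36]);
translate([40, 40, 0]) cube([74, 74, 744]);
translate([583, 40, 0]) cube([74, 74, 744]);
translate([40, 689, 0]) cube([74, 74, 744]);
translate([583, 689, 0]) cube([74, 74, 744]);
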